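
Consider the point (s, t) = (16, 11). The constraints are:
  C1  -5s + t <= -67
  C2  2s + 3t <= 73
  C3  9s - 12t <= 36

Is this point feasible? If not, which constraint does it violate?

feasible

C1: -69 ≤ -67 ✓
C2: 65 ≤ 73 ✓
C3: 12 ≤ 36 ✓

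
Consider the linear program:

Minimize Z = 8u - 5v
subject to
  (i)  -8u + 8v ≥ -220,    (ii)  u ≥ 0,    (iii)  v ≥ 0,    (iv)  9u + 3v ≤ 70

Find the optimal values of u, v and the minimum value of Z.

The binding constraints are u = 0 and 9u + 3v = 70.
Solving simultaneously gives u = 0, v = 70/3.

u = 0, v = 70/3, minimum Z = -350/3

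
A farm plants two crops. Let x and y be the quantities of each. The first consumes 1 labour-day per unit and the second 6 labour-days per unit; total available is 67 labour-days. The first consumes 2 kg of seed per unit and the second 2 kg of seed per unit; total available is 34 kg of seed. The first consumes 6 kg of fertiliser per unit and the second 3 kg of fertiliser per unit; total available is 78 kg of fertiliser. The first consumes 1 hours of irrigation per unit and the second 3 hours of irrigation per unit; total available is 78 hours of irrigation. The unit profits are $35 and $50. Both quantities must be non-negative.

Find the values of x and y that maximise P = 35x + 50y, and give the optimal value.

x = 7, y = 10, maximum P = 745

Extreme points and P = 35x + 50y:
  (0, 0) → P = 0
  (0, 67/6) → P = 1675/3
  (13, 0) → P = 455
  (7, 10) → P = 745
  (9, 8) → P = 715

The binding constraints are x + 6y = 67 and 2x + 2y = 34.
Solving simultaneously gives x = 7, y = 10.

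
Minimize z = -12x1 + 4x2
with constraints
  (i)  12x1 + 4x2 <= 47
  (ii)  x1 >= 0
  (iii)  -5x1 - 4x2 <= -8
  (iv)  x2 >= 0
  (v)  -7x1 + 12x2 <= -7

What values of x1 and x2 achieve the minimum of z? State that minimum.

x1 = 47/12, x2 = 0, minimum z = -47

Extreme points and z = -12x1 + 4x2:
  (47/12, 0) → z = -47
  (148/43, 245/172) → z = -1531/43
  (8/5, 0) → z = -96/5
  (31/22, 21/88) → z = -351/22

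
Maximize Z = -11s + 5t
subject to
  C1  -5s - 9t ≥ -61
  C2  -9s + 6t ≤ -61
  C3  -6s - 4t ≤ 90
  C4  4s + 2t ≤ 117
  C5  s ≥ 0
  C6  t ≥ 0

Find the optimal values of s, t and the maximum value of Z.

Feasible corners and Z = -11s + 5t:
  (305/37, 244/111) → Z = -8845/111
  (61/5, 0) → Z = -671/5
  (61/9, 0) → Z = -671/9

s = 61/9, t = 0, maximum Z = -671/9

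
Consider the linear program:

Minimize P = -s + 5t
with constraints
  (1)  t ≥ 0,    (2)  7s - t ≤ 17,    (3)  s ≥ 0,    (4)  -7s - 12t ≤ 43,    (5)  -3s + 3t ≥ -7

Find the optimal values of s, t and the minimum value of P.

The feasible region is unbounded (it extends along (0, 1), (1, 7)), but P strictly increases along every unbounded feasible direction, so there is no improving ray and the minimum is attained at a vertex.

The binding constraints are t = 0 and -3s + 3t = -7.
Solving simultaneously gives s = 7/3, t = 0.

s = 7/3, t = 0, minimum P = -7/3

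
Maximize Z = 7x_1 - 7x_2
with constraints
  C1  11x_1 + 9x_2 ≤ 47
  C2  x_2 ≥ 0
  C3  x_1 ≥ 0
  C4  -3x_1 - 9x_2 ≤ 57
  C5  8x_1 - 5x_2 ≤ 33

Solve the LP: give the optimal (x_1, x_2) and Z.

Vertices and Z = 7x_1 - 7x_2:
  (0, 47/9) → Z = -329/9
  (532/127, 13/127) → Z = 3633/127
  (0, 0) → Z = 0
  (33/8, 0) → Z = 231/8

The binding constraints are x_2 = 0 and 8x_1 - 5x_2 = 33.
Solving simultaneously gives x_1 = 33/8, x_2 = 0.

x_1 = 33/8, x_2 = 0, maximum Z = 231/8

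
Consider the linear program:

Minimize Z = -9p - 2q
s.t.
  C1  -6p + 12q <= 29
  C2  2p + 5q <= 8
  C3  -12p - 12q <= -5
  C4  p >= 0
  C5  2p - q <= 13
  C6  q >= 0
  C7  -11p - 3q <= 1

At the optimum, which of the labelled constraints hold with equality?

Vertices and Z = -9p - 2q:
  (0, 8/5) → Z = -16/5
  (4, 0) → Z = -36
  (0, 5/12) → Z = -5/6
  (5/12, 0) → Z = -15/4

The minimum is at (4, 0). Substituting into each constraint, equality holds for C2 and C6; the remaining constraints have slack.

C2 and C6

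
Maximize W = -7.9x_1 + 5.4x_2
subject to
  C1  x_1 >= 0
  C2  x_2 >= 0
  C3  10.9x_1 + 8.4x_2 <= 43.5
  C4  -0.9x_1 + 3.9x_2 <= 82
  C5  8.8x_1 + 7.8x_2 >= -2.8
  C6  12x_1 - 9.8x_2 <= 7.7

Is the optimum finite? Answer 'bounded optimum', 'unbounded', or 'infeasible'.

bounded optimum

Feasible corners and W = -7.9x_1 + 5.4x_2:
  (0, 0) → W = 0
  (0, 145/28) → W = 783/28
  (77/120, 0) → W = -6083/1200
  (3507/1483, 43807/20762) → W = -378291/51905
The feasible region has finitely many vertices and no improving ray; the maximum is 783/28 at (0, 145/28).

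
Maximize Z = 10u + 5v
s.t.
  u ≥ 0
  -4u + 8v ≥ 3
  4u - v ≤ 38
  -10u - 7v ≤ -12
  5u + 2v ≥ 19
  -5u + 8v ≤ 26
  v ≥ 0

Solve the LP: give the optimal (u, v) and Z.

u = 110/9, v = 98/9, maximum Z = 530/3

Corner points and Z = 10u + 5v:
  (307/28, 41/7) → Z = 1945/14
  (73/24, 91/48) → Z = 1915/48
  (110/9, 98/9) → Z = 530/3
  (2, 9/2) → Z = 85/2

The binding constraints are 4u - v = 38 and -5u + 8v = 26.
Solving simultaneously gives u = 110/9, v = 98/9.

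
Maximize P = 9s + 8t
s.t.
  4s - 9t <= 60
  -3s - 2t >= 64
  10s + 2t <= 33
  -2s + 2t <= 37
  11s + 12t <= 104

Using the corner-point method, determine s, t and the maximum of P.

s = -101/5, t = -17/10, maximum P = -977/5

Feasible corners and P = 9s + 8t:
  (-456/35, -436/35) → P = -7592/35
  (-453/10, -134/5) → P = -6221/10
  (-101/5, -17/10) → P = -977/5

At the optimal vertex, -3s - 2t = 64 and -2s + 2t = 37.
Solving simultaneously gives s = -101/5, t = -17/10.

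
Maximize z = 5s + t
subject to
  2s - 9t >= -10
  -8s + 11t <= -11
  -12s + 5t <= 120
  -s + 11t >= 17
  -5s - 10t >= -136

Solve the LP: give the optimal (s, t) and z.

s = 102/5, t = 17/5, maximum z = 527/5

Feasible corners and z = 5s + t:
  (209/50, 51/25) → z = 1147/50
  (1124/65, 322/65) → z = 5942/65
  (4, 21/11) → z = 241/11
  (102/5, 17/5) → z = 527/5

The binding constraints are -s + 11t = 17 and -5s - 10t = -136.
Solving simultaneously gives s = 102/5, t = 17/5.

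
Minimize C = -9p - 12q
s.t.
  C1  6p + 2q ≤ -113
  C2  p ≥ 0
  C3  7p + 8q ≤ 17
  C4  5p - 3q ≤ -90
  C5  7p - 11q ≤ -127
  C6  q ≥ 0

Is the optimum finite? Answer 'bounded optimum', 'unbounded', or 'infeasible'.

infeasible

The boundaries 6p + 2q = -113 and 7p + 8q = 17 meet at (-469/17, 893/34), but that point violates p ≥ 0. Every candidate vertex is excluded by some other constraint, so the feasible region is empty.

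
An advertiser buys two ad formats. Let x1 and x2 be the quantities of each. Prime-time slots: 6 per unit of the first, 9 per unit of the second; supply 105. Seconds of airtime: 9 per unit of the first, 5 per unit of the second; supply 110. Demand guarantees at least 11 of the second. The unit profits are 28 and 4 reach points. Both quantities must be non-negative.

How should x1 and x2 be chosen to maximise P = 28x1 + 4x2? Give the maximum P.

x1 = 1, x2 = 11, maximum P = 72

Corner points and P = 28x1 + 4x2:
  (0, 35/3) → P = 140/3
  (0, 11) → P = 44
  (1, 11) → P = 72

At the optimal vertex, 6x1 + 9x2 = 105 and x2 = 11.
Solving simultaneously gives x1 = 1, x2 = 11.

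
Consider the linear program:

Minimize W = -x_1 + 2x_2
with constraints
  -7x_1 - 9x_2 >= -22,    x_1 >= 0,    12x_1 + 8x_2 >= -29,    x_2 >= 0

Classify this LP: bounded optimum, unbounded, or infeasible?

bounded optimum

Vertices and W = -x_1 + 2x_2:
  (0, 22/9) → W = 44/9
  (22/7, 0) → W = -22/7
  (0, 0) → W = 0
The feasible region has finitely many vertices and no improving ray; the minimum is -22/7 at (22/7, 0).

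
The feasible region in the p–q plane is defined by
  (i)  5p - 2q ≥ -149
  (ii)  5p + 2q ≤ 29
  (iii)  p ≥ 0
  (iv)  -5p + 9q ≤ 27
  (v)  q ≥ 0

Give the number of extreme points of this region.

The feasible vertices (each the meet of two boundaries and inside every other half-plane) are:
  (207/55, 56/11)
  (29/5, 0)
  (0, 3)
  (0, 0)

4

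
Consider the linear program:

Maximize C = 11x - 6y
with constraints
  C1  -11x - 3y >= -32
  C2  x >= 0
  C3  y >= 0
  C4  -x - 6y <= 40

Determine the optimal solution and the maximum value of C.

x = 32/11, y = 0, maximum C = 32

Feasible corners and C = 11x - 6y:
  (0, 32/3) → C = -64
  (32/11, 0) → C = 32
  (0, 0) → C = 0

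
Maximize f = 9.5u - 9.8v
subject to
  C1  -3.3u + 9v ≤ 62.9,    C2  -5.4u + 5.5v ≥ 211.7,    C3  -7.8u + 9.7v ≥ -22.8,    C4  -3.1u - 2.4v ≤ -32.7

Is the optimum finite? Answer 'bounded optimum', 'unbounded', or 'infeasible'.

infeasible

The boundaries -3.3u + 9v = 62.9 and -5.4u + 5.5v = 211.7 meet at (-31187/609, -2393/203), but that point violates -3.1u - 2.4v ≤ -32.7. Every candidate vertex is excluded by some other constraint, so the feasible region is empty.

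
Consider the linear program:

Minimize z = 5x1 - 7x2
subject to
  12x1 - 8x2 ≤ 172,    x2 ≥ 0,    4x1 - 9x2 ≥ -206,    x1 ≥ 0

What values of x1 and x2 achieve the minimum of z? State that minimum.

Vertices and z = 5x1 - 7x2:
  (43/3, 0) → z = 215/3
  (799/19, 790/19) → z = -1535/19
  (0, 0) → z = 0
  (0, 206/9) → z = -1442/9

x1 = 0, x2 = 206/9, minimum z = -1442/9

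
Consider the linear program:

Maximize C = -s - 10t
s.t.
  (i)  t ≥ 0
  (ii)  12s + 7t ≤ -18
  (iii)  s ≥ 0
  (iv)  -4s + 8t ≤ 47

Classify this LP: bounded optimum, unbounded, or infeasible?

infeasible

The boundaries t = 0 and 12s + 7t = -18 meet at (-3/2, 0), but that point violates s ≥ 0. Every candidate vertex is excluded by some other constraint, so the feasible region is empty.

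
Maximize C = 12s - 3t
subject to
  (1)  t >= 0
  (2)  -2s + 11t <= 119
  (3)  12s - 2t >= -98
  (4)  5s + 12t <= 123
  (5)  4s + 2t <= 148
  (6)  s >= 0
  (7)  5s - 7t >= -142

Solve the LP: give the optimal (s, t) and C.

Vertices and C = 12s - 3t:
  (123/5, 0) → C = 1476/5
  (0, 0) → C = 0
  (0, 41/4) → C = -123/4

The optimum lies where t = 0 and 5s + 12t = 123.
Solving simultaneously gives s = 123/5, t = 0.

s = 123/5, t = 0, maximum C = 1476/5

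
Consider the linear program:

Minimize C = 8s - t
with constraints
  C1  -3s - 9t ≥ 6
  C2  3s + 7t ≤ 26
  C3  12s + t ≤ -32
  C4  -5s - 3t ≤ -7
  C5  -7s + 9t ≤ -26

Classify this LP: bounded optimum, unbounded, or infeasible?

infeasible

The boundaries -3s - 9t = 6 and 3s + 7t = 26 meet at (46, -16), but that point violates 12s + t ≤ -32. Every candidate vertex is excluded by some other constraint, so the feasible region is empty.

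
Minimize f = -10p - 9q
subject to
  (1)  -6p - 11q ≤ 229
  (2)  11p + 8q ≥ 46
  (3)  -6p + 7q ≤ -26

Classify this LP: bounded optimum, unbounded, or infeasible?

From the feasible point (2338/73, -2795/73), moving in the direction (11, -6) keeps every constraint satisfied while f decreases without bound.

unbounded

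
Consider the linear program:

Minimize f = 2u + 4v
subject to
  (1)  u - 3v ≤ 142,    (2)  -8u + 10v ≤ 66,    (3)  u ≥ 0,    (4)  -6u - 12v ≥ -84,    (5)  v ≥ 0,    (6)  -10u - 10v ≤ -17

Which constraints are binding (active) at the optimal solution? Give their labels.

Corner points and f = 2u + 4v:
  (0, 33/5) → f = 132/5
  (4/13, 89/13) → f = 28
  (0, 17/10) → f = 34/5
  (14, 0) → f = 28
  (17/10, 0) → f = 17/5

The minimum is at (17/10, 0). Substituting into each constraint, equality holds for (5) and (6); the remaining constraints have slack.

(5) and (6)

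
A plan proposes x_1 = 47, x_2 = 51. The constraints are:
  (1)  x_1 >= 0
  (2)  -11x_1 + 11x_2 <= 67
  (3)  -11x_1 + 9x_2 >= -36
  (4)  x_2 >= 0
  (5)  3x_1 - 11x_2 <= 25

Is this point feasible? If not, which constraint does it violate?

not feasible — violates (3)

Constraint (3): -11x_1 + 9x_2 = -58, which is not ≥ -36. All other constraints are satisfied.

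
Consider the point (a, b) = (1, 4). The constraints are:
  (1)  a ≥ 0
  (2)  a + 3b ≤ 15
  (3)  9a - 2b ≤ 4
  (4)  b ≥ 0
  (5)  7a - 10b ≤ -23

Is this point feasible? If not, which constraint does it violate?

(1): 1 ≥ 0 ✓
(2): 13 ≤ 15 ✓
(3): 1 ≤ 4 ✓
(4): 4 ≥ 0 ✓
(5): -33 ≤ -23 ✓

feasible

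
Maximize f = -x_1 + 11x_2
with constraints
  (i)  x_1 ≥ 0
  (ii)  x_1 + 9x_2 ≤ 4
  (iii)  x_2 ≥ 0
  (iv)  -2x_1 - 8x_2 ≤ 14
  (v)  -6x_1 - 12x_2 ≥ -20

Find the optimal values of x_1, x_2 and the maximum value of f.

Vertices and f = -x_1 + 11x_2:
  (0, 4/9) → f = 44/9
  (0, 0) → f = 0
  (22/7, 2/21) → f = -44/21
  (10/3, 0) → f = -10/3

x_1 = 0, x_2 = 4/9, maximum f = 44/9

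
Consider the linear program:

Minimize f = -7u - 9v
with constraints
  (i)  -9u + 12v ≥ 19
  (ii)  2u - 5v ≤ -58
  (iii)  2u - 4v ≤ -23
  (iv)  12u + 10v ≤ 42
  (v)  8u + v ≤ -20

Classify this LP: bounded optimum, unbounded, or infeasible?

unbounded

From the feasible point (-37/8, 39/4), moving in the direction (-10, 12) keeps every constraint satisfied while f decreases without bound.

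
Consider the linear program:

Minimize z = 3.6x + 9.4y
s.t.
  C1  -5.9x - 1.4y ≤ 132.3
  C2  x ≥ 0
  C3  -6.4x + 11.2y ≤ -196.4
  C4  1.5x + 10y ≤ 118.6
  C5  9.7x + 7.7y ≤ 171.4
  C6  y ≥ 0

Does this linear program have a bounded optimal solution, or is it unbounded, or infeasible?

infeasible

The boundaries -5.9x - 1.4y = 132.3 and x = 0 meet at (0, -94.5), but that point violates y ≥ 0. Every candidate vertex is excluded by some other constraint, so the feasible region is empty.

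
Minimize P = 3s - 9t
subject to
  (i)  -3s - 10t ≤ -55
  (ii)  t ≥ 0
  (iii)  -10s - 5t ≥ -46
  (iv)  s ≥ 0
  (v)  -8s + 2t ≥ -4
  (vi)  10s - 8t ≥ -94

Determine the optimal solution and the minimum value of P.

s = 0, t = 46/5, minimum P = -414/5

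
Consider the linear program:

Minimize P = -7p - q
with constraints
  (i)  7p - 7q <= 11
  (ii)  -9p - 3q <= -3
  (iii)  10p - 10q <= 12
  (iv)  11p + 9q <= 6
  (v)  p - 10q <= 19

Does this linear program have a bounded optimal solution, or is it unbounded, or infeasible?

bounded optimum

Corner points and P = -7p - q:
  (11/20, -13/20) → P = -16/5
  (3/16, 7/16) → P = -7/4
  (21/25, -9/25) → P = -138/25
The feasible region has finitely many vertices and no improving ray; the minimum is -138/25 at (21/25, -9/25).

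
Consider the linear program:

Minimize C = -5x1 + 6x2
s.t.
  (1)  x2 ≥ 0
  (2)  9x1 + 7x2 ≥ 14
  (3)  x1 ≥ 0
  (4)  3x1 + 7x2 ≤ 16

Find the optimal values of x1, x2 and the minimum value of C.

Feasible corners and C = -5x1 + 6x2:
  (14/9, 0) → C = -70/9
  (16/3, 0) → C = -80/3
  (0, 2) → C = 12
  (0, 16/7) → C = 96/7

x1 = 16/3, x2 = 0, minimum C = -80/3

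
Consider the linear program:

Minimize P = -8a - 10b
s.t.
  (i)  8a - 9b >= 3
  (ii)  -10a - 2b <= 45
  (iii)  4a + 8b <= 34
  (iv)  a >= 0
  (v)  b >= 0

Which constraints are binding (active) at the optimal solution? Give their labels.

Corner points and P = -8a - 10b:
  (33/10, 13/5) → P = -262/5
  (3/8, 0) → P = -3
  (17/2, 0) → P = -68

The minimum is at (17/2, 0). Substituting into each constraint, equality holds for (iii) and (v); the remaining constraints have slack.

(iii) and (v)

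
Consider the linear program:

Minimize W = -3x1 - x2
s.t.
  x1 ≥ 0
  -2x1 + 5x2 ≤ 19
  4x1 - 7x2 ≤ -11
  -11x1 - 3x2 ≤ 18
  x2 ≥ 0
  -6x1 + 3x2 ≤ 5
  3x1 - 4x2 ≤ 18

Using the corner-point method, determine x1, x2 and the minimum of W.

x1 = 13, x2 = 9, minimum W = -48

Vertices and W = -3x1 - x2:
  (0, 11/7) → W = -11/7
  (0, 5/3) → W = -5/3
  (13, 9) → W = -48
  (4/3, 13/3) → W = -25/3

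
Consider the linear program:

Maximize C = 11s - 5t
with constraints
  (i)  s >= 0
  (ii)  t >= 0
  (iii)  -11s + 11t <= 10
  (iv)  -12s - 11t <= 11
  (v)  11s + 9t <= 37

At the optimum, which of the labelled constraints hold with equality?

(ii) and (v)

Vertices and C = 11s - 5t:
  (0, 0) → C = 0
  (0, 10/11) → C = -50/11
  (37/11, 0) → C = 37
  (317/220, 47/20) → C = 41/10

The maximum is at (37/11, 0). Substituting into each constraint, equality holds for (ii) and (v); the remaining constraints have slack.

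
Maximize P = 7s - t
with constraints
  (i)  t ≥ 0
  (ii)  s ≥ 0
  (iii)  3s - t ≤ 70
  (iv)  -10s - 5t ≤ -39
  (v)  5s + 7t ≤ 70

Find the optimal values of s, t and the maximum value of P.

s = 14, t = 0, maximum P = 98

At the optimal vertex, t = 0 and 5s + 7t = 70.
Solving simultaneously gives s = 14, t = 0.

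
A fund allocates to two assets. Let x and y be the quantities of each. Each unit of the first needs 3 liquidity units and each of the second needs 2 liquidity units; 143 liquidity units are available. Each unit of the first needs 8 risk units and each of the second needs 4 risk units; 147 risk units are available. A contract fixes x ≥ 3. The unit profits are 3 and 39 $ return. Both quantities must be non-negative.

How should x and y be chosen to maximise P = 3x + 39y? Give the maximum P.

x = 3, y = 123/4, maximum P = 4833/4

Feasible corners and P = 3x + 39y:
  (147/8, 0) → P = 441/8
  (3, 0) → P = 9
  (3, 123/4) → P = 4833/4

The binding constraints are 8x + 4y = 147 and x = 3.
Solving simultaneously gives x = 3, y = 123/4.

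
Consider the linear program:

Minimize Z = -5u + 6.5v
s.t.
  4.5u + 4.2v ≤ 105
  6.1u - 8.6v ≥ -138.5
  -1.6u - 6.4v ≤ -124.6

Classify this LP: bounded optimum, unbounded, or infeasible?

Vertices and Z = -5u + 6.5v:
  (5355/1072, 42125/2144) → Z = 102.734375
  (1239/184, 6545/368) → Z = 60305/736
  (1543/440, 16361/880) → Z = 181833/1760
The feasible region has finitely many vertices and no improving ray; the minimum is 60305/736 at (1239/184, 6545/368).

bounded optimum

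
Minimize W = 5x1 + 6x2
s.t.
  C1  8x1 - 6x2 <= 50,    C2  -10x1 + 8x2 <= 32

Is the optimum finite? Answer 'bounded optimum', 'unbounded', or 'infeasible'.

From the feasible point (148, 189), moving in the direction (-6, -8) keeps every constraint satisfied while W decreases without bound.

unbounded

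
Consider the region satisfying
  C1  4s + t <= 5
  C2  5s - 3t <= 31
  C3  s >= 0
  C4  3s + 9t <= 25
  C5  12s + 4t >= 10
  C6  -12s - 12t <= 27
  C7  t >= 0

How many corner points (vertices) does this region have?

5

The feasible vertices (each the meet of two boundaries and inside every other half-plane) are:
  (20/33, 85/33)
  (5/4, 0)
  (0, 25/9)
  (0, 5/2)
  (5/6, 0)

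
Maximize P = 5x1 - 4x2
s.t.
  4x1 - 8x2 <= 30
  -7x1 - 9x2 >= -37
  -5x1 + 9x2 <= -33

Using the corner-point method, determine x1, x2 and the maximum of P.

x1 = 283/46, x2 = -31/46, maximum P = 1539/46

Corner points and P = 5x1 - 4x2:
  (283/46, -31/46) → P = 1539/46
  (-3/2, -9/2) → P = 21/2
  (35/6, -23/54) → P = 1667/54

The binding constraints are 4x1 - 8x2 = 30 and -7x1 - 9x2 = -37.
Solving simultaneously gives x1 = 283/46, x2 = -31/46.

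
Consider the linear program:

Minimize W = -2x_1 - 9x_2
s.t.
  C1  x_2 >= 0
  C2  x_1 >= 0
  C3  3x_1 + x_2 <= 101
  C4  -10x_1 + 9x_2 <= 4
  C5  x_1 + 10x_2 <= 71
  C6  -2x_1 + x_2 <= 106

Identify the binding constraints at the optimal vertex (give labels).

C3 and C5

Vertices and W = -2x_1 - 9x_2:
  (0, 0) → W = 0
  (101/3, 0) → W = -202/3
  (0, 4/9) → W = -4
  (939/29, 112/29) → W = -2886/29
  (599/109, 714/109) → W = -7624/109

The minimum is at (939/29, 112/29). Substituting into each constraint, equality holds for C3 and C5; the remaining constraints have slack.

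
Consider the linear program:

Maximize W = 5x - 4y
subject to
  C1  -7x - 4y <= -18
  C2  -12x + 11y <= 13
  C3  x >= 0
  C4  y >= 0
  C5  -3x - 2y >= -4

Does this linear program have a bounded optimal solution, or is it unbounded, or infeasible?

infeasible

The boundaries -7x - 4y = -18 and -12x + 11y = 13 meet at (146/125, 307/125), but that point violates -3x - 2y ≥ -4. Every candidate vertex is excluded by some other constraint, so the feasible region is empty.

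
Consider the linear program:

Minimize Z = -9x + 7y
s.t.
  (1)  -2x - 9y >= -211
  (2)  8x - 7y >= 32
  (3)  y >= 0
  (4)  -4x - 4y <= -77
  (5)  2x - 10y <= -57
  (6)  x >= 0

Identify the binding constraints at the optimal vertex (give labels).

(1) and (5)

Corner points and Z = -9x + 7y:
  (1765/86, 812/43) → Z = -4517/86
  (1597/38, 268/19) → Z = -559/2
  (667/60, 122/15) → Z = -2587/60
  (271/24, 191/24) → Z = -551/12

The minimum is at (1597/38, 268/19). Substituting into each constraint, equality holds for (1) and (5); the remaining constraints have slack.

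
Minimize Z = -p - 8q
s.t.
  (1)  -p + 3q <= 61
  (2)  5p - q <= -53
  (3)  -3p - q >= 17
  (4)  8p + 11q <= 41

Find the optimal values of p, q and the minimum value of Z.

Vertices and Z = -p - 8q:
  (-548/35, 529/35) → Z = -3684/35
  (-35/4, 37/4) → Z = -261/4
  (-228/25, 259/25) → Z = -1844/25
The feasible region is unbounded (it extends along (-1, -5), (-3, -1)), but Z strictly increases along every unbounded feasible direction, so there is no improving ray and the minimum is attained at a vertex.

The optimum lies where -p + 3q = 61 and 8p + 11q = 41.
Solving simultaneously gives p = -548/35, q = 529/35.

p = -548/35, q = 529/35, minimum Z = -3684/35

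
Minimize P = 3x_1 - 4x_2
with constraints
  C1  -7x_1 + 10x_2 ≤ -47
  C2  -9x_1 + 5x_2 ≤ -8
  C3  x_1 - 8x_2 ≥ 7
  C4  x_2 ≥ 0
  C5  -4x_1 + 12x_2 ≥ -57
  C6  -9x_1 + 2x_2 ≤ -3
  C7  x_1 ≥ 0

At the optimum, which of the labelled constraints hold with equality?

Vertices and P = 3x_1 - 4x_2:
  (7, 0) → P = 21
  (93/5, 29/20) → P = 50
  (57/4, 0) → P = 171/4

The minimum is at (7, 0). Substituting into each constraint, equality holds for C3 and C4; the remaining constraints have slack.

C3 and C4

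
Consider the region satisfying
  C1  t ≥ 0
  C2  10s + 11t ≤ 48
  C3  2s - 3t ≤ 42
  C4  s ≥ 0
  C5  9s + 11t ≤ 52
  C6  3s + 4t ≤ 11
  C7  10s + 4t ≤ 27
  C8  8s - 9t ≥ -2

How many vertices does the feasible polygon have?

Pairwise boundary intersections that survive every other constraint:
  (0, 0)
  (27/10, 0)
  (0, 2/9)
  (16/7, 29/28)
  (91/59, 94/59)

5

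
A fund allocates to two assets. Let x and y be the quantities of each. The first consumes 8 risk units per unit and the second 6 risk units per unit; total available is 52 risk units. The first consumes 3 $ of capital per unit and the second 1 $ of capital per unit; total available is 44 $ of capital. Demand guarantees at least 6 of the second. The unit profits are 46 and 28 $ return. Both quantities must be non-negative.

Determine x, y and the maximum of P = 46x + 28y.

x = 2, y = 6, maximum P = 260

Vertices and P = 46x + 28y:
  (0, 26/3) → P = 728/3
  (0, 6) → P = 168
  (2, 6) → P = 260

The optimum lies where 8x + 6y = 52 and y = 6.
Solving simultaneously gives x = 2, y = 6.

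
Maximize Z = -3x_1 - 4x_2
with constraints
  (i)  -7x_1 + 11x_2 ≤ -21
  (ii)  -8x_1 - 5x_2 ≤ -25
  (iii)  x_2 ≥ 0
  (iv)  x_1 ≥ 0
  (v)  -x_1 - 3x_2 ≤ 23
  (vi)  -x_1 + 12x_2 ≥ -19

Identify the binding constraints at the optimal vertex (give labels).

(ii) and (iii)

Extreme points and Z = -3x_1 - 4x_2:
  (380/123, 7/123) → Z = -1168/123
  (25/8, 0) → Z = -75/8
  (19, 0) → Z = -57
The feasible region is unbounded (it extends along (11, 7), (12, 1)), but Z strictly decreases along every unbounded feasible direction, so there is no improving ray and the maximum is attained at a vertex.

The maximum is at (25/8, 0). Substituting into each constraint, equality holds for (ii) and (iii); the remaining constraints have slack.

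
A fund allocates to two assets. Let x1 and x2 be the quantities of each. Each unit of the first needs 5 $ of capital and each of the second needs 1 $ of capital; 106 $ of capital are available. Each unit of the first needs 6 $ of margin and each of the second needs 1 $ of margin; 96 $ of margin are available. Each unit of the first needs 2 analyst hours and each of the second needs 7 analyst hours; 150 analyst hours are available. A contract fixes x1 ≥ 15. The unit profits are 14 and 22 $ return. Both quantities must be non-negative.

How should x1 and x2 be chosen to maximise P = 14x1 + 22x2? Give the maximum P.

Corner points and P = 14x1 + 22x2:
  (16, 0) → P = 224
  (15, 0) → P = 210
  (15, 6) → P = 342

x1 = 15, x2 = 6, maximum P = 342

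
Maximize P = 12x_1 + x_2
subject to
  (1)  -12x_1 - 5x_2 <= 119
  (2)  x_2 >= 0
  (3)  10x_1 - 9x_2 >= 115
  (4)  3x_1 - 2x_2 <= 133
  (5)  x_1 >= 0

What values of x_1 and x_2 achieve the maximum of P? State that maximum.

Feasible corners and P = 12x_1 + x_2:
  (23/2, 0) → P = 138
  (133/3, 0) → P = 532
  (967/7, 985/7) → P = 12589/7

The binding constraints are 10x_1 - 9x_2 = 115 and 3x_1 - 2x_2 = 133.
Solving simultaneously gives x_1 = 967/7, x_2 = 985/7.

x_1 = 967/7, x_2 = 985/7, maximum P = 12589/7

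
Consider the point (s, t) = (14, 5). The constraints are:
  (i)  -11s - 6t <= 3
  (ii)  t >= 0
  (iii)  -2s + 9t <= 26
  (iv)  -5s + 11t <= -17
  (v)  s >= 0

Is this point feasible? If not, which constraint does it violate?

not feasible — violates (iv)

Constraint (iv): -5s + 11t = -15, which is not ≤ -17. All other constraints are satisfied.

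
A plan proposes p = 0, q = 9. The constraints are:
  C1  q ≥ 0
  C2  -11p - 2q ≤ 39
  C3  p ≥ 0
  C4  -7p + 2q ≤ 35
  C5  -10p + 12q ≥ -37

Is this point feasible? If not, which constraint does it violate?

C1: 9 ≥ 0 ✓
C2: -18 ≤ 39 ✓
C3: 0 ≥ 0 ✓
C4: 18 ≤ 35 ✓
C5: 108 ≥ -37 ✓

feasible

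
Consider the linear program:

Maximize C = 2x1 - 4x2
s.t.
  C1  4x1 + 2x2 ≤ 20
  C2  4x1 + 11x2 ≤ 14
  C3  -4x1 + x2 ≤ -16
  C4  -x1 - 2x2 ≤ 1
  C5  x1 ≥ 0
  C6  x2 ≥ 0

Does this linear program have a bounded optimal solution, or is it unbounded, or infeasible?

The boundaries 4x1 + 2x2 = 20 and 4x1 + 11x2 = 14 meet at (16/3, -2/3), but that point violates x2 ≥ 0. Every candidate vertex is excluded by some other constraint, so the feasible region is empty.

infeasible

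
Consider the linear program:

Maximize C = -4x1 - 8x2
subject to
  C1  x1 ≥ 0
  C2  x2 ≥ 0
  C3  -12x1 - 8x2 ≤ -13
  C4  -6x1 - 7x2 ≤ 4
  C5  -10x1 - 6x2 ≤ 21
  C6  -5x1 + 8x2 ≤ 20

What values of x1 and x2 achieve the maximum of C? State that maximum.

Corner points and C = -4x1 - 8x2:
  (0, 13/8) → C = -13
  (0, 5/2) → C = -20
  (13/12, 0) → C = -13/3
The feasible region is unbounded (it extends along (1, 0), (8, 5)), but C strictly decreases along every unbounded feasible direction, so there is no improving ray and the maximum is attained at a vertex.

x1 = 13/12, x2 = 0, maximum C = -13/3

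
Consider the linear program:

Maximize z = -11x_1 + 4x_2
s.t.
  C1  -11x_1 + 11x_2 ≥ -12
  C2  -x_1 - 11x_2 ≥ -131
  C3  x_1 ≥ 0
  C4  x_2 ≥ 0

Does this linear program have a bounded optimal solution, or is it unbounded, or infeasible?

bounded optimum

Corner points and z = -11x_1 + 4x_2:
  (143/12, 1429/132) → z = -11587/132
  (12/11, 0) → z = -12
  (0, 131/11) → z = 524/11
  (0, 0) → z = 0
The feasible region has finitely many vertices and no improving ray; the maximum is 524/11 at (0, 131/11).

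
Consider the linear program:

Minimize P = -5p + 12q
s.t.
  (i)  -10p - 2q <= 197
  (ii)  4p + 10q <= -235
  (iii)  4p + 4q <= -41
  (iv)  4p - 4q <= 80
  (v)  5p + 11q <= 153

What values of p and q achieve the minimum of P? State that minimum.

Vertices and P = -5p + 12q:
  (-375/23, -781/46) → P = -2811/23
  (-157/12, -397/12) → P = -3979/12
  (-5/2, -45/2) → P = -515/2

p = -157/12, q = -397/12, minimum P = -3979/12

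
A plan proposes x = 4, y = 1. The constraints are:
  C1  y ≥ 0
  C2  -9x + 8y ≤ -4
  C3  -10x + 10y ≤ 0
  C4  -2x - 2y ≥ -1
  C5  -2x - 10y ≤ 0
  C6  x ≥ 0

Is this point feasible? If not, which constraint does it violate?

not feasible — violates C4

Constraint C4: -2x - 2y = -10, which is not ≥ -1. All other constraints are satisfied.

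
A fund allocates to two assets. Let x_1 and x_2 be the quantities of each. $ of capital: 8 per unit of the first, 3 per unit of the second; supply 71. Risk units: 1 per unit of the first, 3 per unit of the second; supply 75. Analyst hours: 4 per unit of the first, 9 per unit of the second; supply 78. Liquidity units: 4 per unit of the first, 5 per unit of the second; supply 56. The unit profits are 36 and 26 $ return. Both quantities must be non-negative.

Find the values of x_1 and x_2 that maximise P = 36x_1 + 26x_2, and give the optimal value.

Vertices and P = 36x_1 + 26x_2:
  (0, 0) → P = 0
  (0, 26/3) → P = 676/3
  (71/8, 0) → P = 639/2
  (27/4, 17/3) → P = 1171/3

x_1 = 27/4, x_2 = 17/3, maximum P = 1171/3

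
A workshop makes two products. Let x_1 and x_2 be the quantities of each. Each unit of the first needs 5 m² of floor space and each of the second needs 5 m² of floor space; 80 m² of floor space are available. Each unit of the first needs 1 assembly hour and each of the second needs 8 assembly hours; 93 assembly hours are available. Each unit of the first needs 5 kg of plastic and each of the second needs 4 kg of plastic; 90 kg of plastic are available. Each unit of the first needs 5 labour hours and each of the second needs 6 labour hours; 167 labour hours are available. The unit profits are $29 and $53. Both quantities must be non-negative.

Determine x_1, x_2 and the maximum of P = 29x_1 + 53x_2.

Vertices and P = 29x_1 + 53x_2:
  (0, 0) → P = 0
  (0, 93/8) → P = 4929/8
  (16, 0) → P = 464
  (5, 11) → P = 728

x_1 = 5, x_2 = 11, maximum P = 728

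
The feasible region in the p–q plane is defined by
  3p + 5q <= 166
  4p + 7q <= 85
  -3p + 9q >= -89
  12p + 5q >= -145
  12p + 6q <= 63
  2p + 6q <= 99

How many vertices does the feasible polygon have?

Of the 15 pairwise boundary intersections, those satisfying every inequality are:
  (-23/20, 64/5)
  (-183/10, 113/5)
  (-860/123, -501/41)
  (367/42, -293/42)
  (-1365/62, 739/31)

5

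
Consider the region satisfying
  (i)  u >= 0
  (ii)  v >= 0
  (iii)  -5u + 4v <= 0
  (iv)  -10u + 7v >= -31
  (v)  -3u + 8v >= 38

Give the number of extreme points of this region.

3

The feasible vertices (each the meet of two boundaries and inside every other half-plane) are:
  (124/5, 31)
  (38/7, 95/14)
  (514/59, 473/59)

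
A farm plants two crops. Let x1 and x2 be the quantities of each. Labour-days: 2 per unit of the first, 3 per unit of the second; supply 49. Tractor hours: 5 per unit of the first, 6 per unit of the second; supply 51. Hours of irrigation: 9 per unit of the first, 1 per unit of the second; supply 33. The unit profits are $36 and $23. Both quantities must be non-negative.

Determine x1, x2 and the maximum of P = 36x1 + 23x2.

Corner points and P = 36x1 + 23x2:
  (0, 0) → P = 0
  (0, 17/2) → P = 391/2
  (11/3, 0) → P = 132
  (3, 6) → P = 246

The optimum lies where 5x1 + 6x2 = 51 and 9x1 + x2 = 33.
Solving simultaneously gives x1 = 3, x2 = 6.

x1 = 3, x2 = 6, maximum P = 246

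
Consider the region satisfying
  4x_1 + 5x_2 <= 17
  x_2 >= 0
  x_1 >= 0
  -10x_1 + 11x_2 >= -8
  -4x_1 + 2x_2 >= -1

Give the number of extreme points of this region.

The feasible vertices (each the meet of two boundaries and inside every other half-plane) are:
  (0, 17/5)
  (39/28, 16/7)
  (0, 0)
  (1/4, 0)

4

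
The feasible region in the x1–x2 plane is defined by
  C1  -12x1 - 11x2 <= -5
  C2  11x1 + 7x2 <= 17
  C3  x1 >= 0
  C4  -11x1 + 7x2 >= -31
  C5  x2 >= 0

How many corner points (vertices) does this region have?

4

Pairwise boundary intersections that survive every other constraint:
  (0, 5/11)
  (5/12, 0)
  (0, 17/7)
  (17/11, 0)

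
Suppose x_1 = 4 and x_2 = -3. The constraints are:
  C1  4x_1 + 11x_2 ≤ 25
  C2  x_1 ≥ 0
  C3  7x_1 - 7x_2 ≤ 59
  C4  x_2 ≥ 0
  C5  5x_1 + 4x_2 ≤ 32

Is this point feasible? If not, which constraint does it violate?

Constraint C4: x_2 = -3, which is not ≥ 0. All other constraints are satisfied.

not feasible — violates C4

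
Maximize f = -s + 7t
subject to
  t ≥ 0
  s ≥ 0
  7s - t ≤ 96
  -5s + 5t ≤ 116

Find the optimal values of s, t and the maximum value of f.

Feasible corners and f = -s + 7t:
  (0, 0) → f = 0
  (96/7, 0) → f = -96/7
  (0, 116/5) → f = 812/5
  (298/15, 646/15) → f = 1408/5

At the optimal vertex, 7s - t = 96 and -5s + 5t = 116.
Solving simultaneously gives s = 298/15, t = 646/15.

s = 298/15, t = 646/15, maximum f = 1408/5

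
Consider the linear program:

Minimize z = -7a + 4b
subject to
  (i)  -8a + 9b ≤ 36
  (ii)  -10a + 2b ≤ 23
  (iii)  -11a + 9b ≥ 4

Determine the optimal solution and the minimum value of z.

a = 32/3, b = 364/27, minimum z = -560/27

Feasible corners and z = -7a + 4b:
  (-135/74, 88/37) → z = 1649/74
  (32/3, 364/27) → z = -560/27
  (-199/68, -213/68) → z = 541/68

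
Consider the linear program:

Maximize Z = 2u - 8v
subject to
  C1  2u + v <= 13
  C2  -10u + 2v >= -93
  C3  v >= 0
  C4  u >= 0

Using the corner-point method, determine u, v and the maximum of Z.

u = 13/2, v = 0, maximum Z = 13

Feasible corners and Z = 2u - 8v:
  (13/2, 0) → Z = 13
  (0, 13) → Z = -104
  (0, 0) → Z = 0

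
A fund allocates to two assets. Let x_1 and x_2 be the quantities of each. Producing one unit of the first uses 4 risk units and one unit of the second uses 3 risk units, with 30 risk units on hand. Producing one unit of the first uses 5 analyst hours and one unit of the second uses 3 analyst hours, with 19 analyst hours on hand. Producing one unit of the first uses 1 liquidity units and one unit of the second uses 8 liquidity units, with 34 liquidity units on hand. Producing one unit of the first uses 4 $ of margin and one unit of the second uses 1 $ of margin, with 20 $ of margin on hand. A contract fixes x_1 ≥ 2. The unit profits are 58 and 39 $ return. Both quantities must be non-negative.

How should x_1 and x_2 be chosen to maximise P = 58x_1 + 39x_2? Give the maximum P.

Corner points and P = 58x_1 + 39x_2:
  (19/5, 0) → P = 1102/5
  (2, 0) → P = 116
  (2, 3) → P = 233

x_1 = 2, x_2 = 3, maximum P = 233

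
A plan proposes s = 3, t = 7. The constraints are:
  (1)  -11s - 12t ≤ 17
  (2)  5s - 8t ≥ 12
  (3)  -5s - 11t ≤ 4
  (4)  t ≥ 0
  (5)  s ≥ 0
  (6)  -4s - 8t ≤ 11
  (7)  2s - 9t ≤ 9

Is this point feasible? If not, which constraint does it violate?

not feasible — violates (2)

Constraint (2): 5s - 8t = -41, which is not ≥ 12. All other constraints are satisfied.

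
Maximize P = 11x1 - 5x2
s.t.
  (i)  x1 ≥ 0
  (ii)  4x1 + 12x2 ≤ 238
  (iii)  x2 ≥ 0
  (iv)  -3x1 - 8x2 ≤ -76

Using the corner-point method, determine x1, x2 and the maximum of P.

Feasible corners and P = 11x1 - 5x2:
  (0, 119/6) → P = -595/6
  (0, 19/2) → P = -95/2
  (119/2, 0) → P = 1309/2
  (76/3, 0) → P = 836/3

The binding constraints are 4x1 + 12x2 = 238 and x2 = 0.
Solving simultaneously gives x1 = 119/2, x2 = 0.

x1 = 119/2, x2 = 0, maximum P = 1309/2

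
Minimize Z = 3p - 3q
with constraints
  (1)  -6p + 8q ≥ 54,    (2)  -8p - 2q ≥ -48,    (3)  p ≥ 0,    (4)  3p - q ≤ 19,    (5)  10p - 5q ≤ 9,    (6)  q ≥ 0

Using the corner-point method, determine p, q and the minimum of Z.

Corner points and Z = 3p - 3q:
  (69/19, 180/19) → Z = -333/19
  (0, 27/4) → Z = -81/4
  (0, 24) → Z = -72

At the optimal vertex, -8p - 2q = -48 and p = 0.
Solving simultaneously gives p = 0, q = 24.

p = 0, q = 24, minimum Z = -72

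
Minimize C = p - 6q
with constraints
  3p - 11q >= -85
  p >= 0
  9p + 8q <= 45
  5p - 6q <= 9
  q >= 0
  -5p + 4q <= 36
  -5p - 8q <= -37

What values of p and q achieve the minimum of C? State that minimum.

Extreme points and C = p - 6q:
  (0, 45/8) → C = -135/4
  (0, 37/8) → C = -111/4
  (2, 27/8) → C = -73/4

The optimum lies where p = 0 and 9p + 8q = 45.
Solving simultaneously gives p = 0, q = 45/8.

p = 0, q = 45/8, minimum C = -135/4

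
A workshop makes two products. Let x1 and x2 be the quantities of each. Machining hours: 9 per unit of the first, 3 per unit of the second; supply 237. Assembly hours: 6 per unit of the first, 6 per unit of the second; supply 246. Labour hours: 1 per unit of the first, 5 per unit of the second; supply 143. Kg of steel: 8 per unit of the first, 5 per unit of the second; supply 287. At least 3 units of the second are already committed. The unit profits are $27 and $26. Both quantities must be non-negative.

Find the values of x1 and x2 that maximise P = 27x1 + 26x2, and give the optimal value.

Vertices and P = 27x1 + 26x2:
  (0, 143/5) → P = 3718/5
  (0, 3) → P = 78
  (19, 22) → P = 1085
  (76/3, 3) → P = 762
  (31/2, 51/2) → P = 2163/2

The optimum lies where 9x1 + 3x2 = 237 and 6x1 + 6x2 = 246.
Solving simultaneously gives x1 = 19, x2 = 22.

x1 = 19, x2 = 22, maximum P = 1085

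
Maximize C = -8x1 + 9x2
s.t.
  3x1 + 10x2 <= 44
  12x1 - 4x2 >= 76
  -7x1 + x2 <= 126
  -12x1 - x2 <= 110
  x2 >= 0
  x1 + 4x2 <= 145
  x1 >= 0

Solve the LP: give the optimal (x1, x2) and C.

x1 = 78/11, x2 = 25/11, maximum C = -399/11

Extreme points and C = -8x1 + 9x2:
  (78/11, 25/11) → C = -399/11
  (44/3, 0) → C = -352/3
  (19/3, 0) → C = -152/3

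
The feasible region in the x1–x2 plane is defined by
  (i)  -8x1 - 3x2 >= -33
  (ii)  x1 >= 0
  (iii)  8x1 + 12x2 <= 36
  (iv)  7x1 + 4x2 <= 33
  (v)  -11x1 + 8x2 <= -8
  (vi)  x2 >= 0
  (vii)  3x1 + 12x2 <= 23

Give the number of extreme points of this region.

Of the 21 pairwise boundary intersections, those satisfying every inequality are:
  (4, 1/3)
  (33/8, 0)
  (13/5, 19/15)
  (8/11, 0)
  (70/39, 229/156)

5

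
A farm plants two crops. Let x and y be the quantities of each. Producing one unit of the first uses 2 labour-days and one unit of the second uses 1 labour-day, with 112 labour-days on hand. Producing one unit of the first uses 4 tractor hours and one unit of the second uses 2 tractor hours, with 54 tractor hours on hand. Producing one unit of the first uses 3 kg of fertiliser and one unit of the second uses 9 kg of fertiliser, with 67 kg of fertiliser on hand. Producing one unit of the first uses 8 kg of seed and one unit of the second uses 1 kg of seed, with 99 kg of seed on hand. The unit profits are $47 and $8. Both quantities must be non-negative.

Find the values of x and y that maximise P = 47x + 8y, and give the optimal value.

Extreme points and P = 47x + 8y:
  (0, 0) → P = 0
  (0, 67/9) → P = 536/9
  (99/8, 0) → P = 4653/8
  (176/15, 53/15) → P = 8696/15
  (12, 3) → P = 588

x = 12, y = 3, maximum P = 588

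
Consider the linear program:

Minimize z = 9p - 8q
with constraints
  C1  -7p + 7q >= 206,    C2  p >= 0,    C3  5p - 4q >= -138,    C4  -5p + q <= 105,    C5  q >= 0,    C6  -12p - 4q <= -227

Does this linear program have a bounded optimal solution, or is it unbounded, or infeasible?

From the feasible point (765/112, 4061/112), moving in the direction (4, 5) keeps every constraint satisfied while z decreases without bound.

unbounded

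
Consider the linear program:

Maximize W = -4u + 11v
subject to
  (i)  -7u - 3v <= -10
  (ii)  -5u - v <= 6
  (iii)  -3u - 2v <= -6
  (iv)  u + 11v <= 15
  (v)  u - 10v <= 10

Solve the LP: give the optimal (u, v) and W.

u = 36/31, v = 39/31, maximum W = 285/31

Corner points and W = -4u + 11v:
  (36/31, 39/31) → W = 285/31
  (5/2, -3/4) → W = -73/4
  (260/21, 5/21) → W = -985/21

The binding constraints are -3u - 2v = -6 and u + 11v = 15.
Solving simultaneously gives u = 36/31, v = 39/31.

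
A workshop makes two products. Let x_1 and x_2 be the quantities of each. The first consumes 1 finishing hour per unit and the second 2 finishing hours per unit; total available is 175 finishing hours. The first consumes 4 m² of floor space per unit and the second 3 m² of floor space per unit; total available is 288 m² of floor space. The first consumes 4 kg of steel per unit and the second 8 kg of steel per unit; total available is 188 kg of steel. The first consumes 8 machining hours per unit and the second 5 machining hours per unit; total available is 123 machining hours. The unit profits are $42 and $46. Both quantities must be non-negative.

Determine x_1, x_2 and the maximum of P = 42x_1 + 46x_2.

x_1 = 1, x_2 = 23, maximum P = 1100

Extreme points and P = 42x_1 + 46x_2:
  (0, 0) → P = 0
  (0, 47/2) → P = 1081
  (123/8, 0) → P = 2583/4
  (1, 23) → P = 1100

The optimum lies where 4x_1 + 8x_2 = 188 and 8x_1 + 5x_2 = 123.
Solving simultaneously gives x_1 = 1, x_2 = 23.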